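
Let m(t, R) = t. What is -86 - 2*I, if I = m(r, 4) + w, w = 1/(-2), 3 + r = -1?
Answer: -77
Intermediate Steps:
r = -4 (r = -3 - 1 = -4)
w = -½ ≈ -0.50000
I = -9/2 (I = -4 - ½ = -9/2 ≈ -4.5000)
-86 - 2*I = -86 - 2*(-9/2) = -86 + 9 = -77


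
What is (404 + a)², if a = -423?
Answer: 361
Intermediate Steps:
(404 + a)² = (404 - 423)² = (-19)² = 361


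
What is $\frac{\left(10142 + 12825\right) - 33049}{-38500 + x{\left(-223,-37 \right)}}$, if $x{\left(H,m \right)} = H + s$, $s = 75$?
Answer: $\frac{5041}{19324} \approx 0.26087$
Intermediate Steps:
$x{\left(H,m \right)} = 75 + H$ ($x{\left(H,m \right)} = H + 75 = 75 + H$)
$\frac{\left(10142 + 12825\right) - 33049}{-38500 + x{\left(-223,-37 \right)}} = \frac{\left(10142 + 12825\right) - 33049}{-38500 + \left(75 - 223\right)} = \frac{22967 - 33049}{-38500 - 148} = - \frac{10082}{-38648} = \left(-10082\right) \left(- \frac{1}{38648}\right) = \frac{5041}{19324}$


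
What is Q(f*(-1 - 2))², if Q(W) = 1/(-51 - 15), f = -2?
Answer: 1/4356 ≈ 0.00022957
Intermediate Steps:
Q(W) = -1/66 (Q(W) = 1/(-66) = -1/66)
Q(f*(-1 - 2))² = (-1/66)² = 1/4356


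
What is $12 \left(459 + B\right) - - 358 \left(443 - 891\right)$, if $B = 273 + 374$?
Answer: $-147112$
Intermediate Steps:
$B = 647$
$12 \left(459 + B\right) - - 358 \left(443 - 891\right) = 12 \left(459 + 647\right) - - 358 \left(443 - 891\right) = 12 \cdot 1106 - \left(-358\right) \left(-448\right) = 13272 - 160384 = -147112$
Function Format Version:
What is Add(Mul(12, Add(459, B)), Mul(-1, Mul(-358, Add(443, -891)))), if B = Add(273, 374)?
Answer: -147112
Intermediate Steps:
B = 647
Add(Mul(12, Add(459, B)), Mul(-1, Mul(-358, Add(443, -891)))) = Add(Mul(12, Add(459, 647)), Mul(-1, Mul(-358, Add(443, -891)))) = Add(Mul(12, 1106), Mul(-1, Mul(-358, -448))) = Add(13272, Mul(-1, 160384)) = Add(13272, -160384) = -147112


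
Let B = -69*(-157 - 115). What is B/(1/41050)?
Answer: 770426400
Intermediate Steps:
B = 18768 (B = -69*(-272) = 18768)
B/(1/41050) = 18768/(1/41050) = 18768*41050 = 770426400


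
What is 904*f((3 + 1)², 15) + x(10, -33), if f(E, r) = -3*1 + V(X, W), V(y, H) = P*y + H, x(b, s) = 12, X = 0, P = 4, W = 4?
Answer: 916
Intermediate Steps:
V(y, H) = H + 4*y (V(y, H) = 4*y + H = H + 4*y)
f(E, r) = 1 (f(E, r) = -3*1 + (4 + 4*0) = -3 + (4 + 0) = -3 + 4 = 1)
904*f((3 + 1)², 15) + x(10, -33) = 904*1 + 12 = 904 + 12 = 916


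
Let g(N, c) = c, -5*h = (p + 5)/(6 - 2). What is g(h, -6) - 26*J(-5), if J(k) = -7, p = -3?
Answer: 176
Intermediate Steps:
h = -⅒ (h = -(-3 + 5)/(5*(6 - 2)) = -2/(5*4) = -⅕*½ = -⅒ ≈ -0.10000)
g(h, -6) - 26*J(-5) = -6 - 26*(-7) = -6 + 182 = 176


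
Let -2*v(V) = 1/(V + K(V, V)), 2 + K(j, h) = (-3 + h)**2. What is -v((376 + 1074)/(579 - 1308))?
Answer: 531441/22215674 ≈ 0.023922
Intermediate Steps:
K(j, h) = -2 + (-3 + h)**2
v(V) = -1/(2*(-2 + V + (-3 + V)**2)) (v(V) = -1/(2*(V + (-2 + (-3 + V)**2))) = -1/(2*(-2 + V + (-3 + V)**2)))
-v((376 + 1074)/(579 - 1308)) = -(-1)/(14 - 10*(376 + 1074)/(579 - 1308) + 2*((376 + 1074)/(579 - 1308))**2) = -(-1)/(14 - 14500/(-729) + 2*(1450/(-729))**2) = -(-1)/(14 - 14500*(-1)/729 + 2*(1450*(-1/729))**2) = -(-1)/(14 - 10*(-1450/729) + 2*(-1450/729)**2) = -(-1)/(14 + 14500/729 + 2*(2102500/531441)) = -(-1)/(14 + 14500/729 + 4205000/531441) = -(-1)/22215674/531441 = -(-1)*531441/22215674 = -1*(-531441/22215674) = 531441/22215674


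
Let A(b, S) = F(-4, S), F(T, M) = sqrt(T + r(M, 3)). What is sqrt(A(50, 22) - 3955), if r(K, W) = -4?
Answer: sqrt(-3955 + 2*I*sqrt(2)) ≈ 0.0225 + 62.889*I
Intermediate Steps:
F(T, M) = sqrt(-4 + T) (F(T, M) = sqrt(T - 4) = sqrt(-4 + T))
A(b, S) = 2*I*sqrt(2) (A(b, S) = sqrt(-4 - 4) = sqrt(-8) = 2*I*sqrt(2))
sqrt(A(50, 22) - 3955) = sqrt(2*I*sqrt(2) - 3955) = sqrt(-3955 + 2*I*sqrt(2))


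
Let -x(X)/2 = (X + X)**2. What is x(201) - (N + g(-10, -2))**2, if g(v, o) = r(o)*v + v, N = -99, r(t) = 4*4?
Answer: -395569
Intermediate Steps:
r(t) = 16
g(v, o) = 17*v (g(v, o) = 16*v + v = 17*v)
x(X) = -8*X**2 (x(X) = -2*(X + X)**2 = -2*4*X**2 = -8*X**2)
x(201) - (N + g(-10, -2))**2 = -8*201**2 - (-99 + 17*(-10))**2 = -8*40401 - (-99 - 170)**2 = -323208 - 1*(-269)**2 = -323208 - 1*72361 = -323208 - 72361 = -395569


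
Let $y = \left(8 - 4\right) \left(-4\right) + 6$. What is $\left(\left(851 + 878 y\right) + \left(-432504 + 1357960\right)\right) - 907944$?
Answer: $9583$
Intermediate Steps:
$y = -10$ ($y = 4 \left(-4\right) + 6 = -16 + 6 = -10$)
$\left(\left(851 + 878 y\right) + \left(-432504 + 1357960\right)\right) - 907944 = \left(\left(851 + 878 \left(-10\right)\right) + \left(-432504 + 1357960\right)\right) - 907944 = \left(\left(851 - 8780\right) + 925456\right) - 907944 = \left(-7929 + 925456\right) - 907944 = 917527 - 907944 = 9583$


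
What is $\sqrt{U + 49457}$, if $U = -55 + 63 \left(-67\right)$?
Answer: $\sqrt{45181} \approx 212.56$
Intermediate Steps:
$U = -4276$ ($U = -55 - 4221 = -4276$)
$\sqrt{U + 49457} = \sqrt{-4276 + 49457} = \sqrt{45181}$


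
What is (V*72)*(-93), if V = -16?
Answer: 107136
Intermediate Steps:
(V*72)*(-93) = -16*72*(-93) = -1152*(-93) = 107136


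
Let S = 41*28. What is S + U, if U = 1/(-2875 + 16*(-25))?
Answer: 3759699/3275 ≈ 1148.0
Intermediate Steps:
S = 1148
U = -1/3275 (U = 1/(-2875 - 400) = 1/(-3275) = -1/3275 ≈ -0.00030534)
S + U = 1148 - 1/3275 = 3759699/3275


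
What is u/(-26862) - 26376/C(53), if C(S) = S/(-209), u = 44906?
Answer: 74038325695/711843 ≈ 1.0401e+5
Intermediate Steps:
C(S) = -S/209 (C(S) = S*(-1/209) = -S/209)
u/(-26862) - 26376/C(53) = 44906/(-26862) - 26376/((-1/209*53)) = 44906*(-1/26862) - 26376/(-53/209) = -22453/13431 - 26376*(-209/53) = -22453/13431 + 5512584/53 = 74038325695/711843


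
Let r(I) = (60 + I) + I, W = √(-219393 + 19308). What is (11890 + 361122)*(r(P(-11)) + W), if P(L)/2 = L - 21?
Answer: -25364816 + 373012*I*√200085 ≈ -2.5365e+7 + 1.6685e+8*I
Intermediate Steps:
W = I*√200085 (W = √(-200085) = I*√200085 ≈ 447.31*I)
P(L) = -42 + 2*L (P(L) = 2*(L - 21) = 2*(-21 + L) = -42 + 2*L)
r(I) = 60 + 2*I
(11890 + 361122)*(r(P(-11)) + W) = (11890 + 361122)*((60 + 2*(-42 + 2*(-11))) + I*√200085) = 373012*((60 + 2*(-42 - 22)) + I*√200085) = 373012*((60 + 2*(-64)) + I*√200085) = 373012*((60 - 128) + I*√200085) = 373012*(-68 + I*√200085) = -25364816 + 373012*I*√200085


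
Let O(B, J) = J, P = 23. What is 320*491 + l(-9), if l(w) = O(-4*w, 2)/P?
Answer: 3613762/23 ≈ 1.5712e+5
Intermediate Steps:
l(w) = 2/23
320*491 + l(-9) = 320*491 + 2/23 = 157120 + 2/23 = 3613762/23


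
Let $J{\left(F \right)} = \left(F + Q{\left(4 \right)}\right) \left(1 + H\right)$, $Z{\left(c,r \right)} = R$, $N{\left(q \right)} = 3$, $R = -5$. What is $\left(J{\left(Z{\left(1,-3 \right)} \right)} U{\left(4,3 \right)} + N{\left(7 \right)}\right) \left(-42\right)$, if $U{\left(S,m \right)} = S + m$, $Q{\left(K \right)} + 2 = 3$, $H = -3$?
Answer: $-2478$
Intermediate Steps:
$Q{\left(K \right)} = 1$ ($Q{\left(K \right)} = -2 + 3 = 1$)
$Z{\left(c,r \right)} = -5$
$J{\left(F \right)} = -2 - 2 F$ ($J{\left(F \right)} = \left(F + 1\right) \left(1 - 3\right) = \left(1 + F\right) \left(-2\right) = -2 - 2 F$)
$\left(J{\left(Z{\left(1,-3 \right)} \right)} U{\left(4,3 \right)} + N{\left(7 \right)}\right) \left(-42\right) = \left(\left(-2 - -10\right) \left(4 + 3\right) + 3\right) \left(-42\right) = \left(\left(-2 + 10\right) 7 + 3\right) \left(-42\right) = \left(8 \cdot 7 + 3\right) \left(-42\right) = \left(56 + 3\right) \left(-42\right) = 59 \left(-42\right) = -2478$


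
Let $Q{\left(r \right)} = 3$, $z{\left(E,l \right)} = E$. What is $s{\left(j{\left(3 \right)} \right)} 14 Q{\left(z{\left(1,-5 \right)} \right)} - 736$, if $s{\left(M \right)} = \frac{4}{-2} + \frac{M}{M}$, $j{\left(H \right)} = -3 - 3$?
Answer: $-778$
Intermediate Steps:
$j{\left(H \right)} = -6$
$s{\left(M \right)} = -1$ ($s{\left(M \right)} = 4 \left(- \frac{1}{2}\right) + 1 = -2 + 1 = -1$)
$s{\left(j{\left(3 \right)} \right)} 14 Q{\left(z{\left(1,-5 \right)} \right)} - 736 = \left(-1\right) 14 \cdot 3 - 736 = \left(-14\right) 3 - 736 = -42 - 736 = -778$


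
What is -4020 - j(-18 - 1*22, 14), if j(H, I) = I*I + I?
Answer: -4230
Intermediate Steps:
j(H, I) = I + I² (j(H, I) = I² + I = I + I²)
-4020 - j(-18 - 1*22, 14) = -4020 - 14*(1 + 14) = -4020 - 14*15 = -4020 - 1*210 = -4020 - 210 = -4230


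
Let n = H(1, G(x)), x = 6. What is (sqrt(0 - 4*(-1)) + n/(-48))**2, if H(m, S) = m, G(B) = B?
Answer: 9025/2304 ≈ 3.9171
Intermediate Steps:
n = 1
(sqrt(0 - 4*(-1)) + n/(-48))**2 = (sqrt(0 - 4*(-1)) + 1/(-48))**2 = (sqrt(0 + 4) + 1*(-1/48))**2 = (sqrt(4) - 1/48)**2 = (2 - 1/48)**2 = (95/48)**2 = 9025/2304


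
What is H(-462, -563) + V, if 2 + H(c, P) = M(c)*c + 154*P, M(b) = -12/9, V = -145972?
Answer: -232060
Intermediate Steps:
M(b) = -4/3 (M(b) = -12*1/9 = -4/3)
H(c, P) = -2 + 154*P - 4*c/3 (H(c, P) = -2 + (-4*c/3 + 154*P) = -2 + (154*P - 4*c/3) = -2 + 154*P - 4*c/3)
H(-462, -563) + V = (-2 + 154*(-563) - 4/3*(-462)) - 145972 = (-2 - 86702 + 616) - 145972 = -86088 - 145972 = -232060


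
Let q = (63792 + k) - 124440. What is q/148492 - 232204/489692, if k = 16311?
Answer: -2006853949/2596976588 ≈ -0.77277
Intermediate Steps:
q = -44337 (q = (63792 + 16311) - 124440 = 80103 - 124440 = -44337)
q/148492 - 232204/489692 = -44337/148492 - 232204/489692 = -44337*1/148492 - 232204*1/489692 = -44337/148492 - 8293/17489 = -2006853949/2596976588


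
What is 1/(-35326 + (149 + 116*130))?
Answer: -1/20097 ≈ -4.9759e-5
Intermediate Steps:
1/(-35326 + (149 + 116*130)) = 1/(-35326 + (149 + 15080)) = 1/(-35326 + 15229) = 1/(-20097) = -1/20097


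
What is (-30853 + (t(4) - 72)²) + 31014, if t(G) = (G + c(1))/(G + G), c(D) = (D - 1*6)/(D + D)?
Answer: 1361417/256 ≈ 5318.0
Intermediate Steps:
c(D) = (-6 + D)/(2*D) (c(D) = (D - 6)/((2*D)) = (-6 + D)*(1/(2*D)) = (-6 + D)/(2*D))
t(G) = (-5/2 + G)/(2*G) (t(G) = (G + (½)*(-6 + 1)/1)/(G + G) = (G + (½)*1*(-5))/((2*G)) = (G - 5/2)*(1/(2*G)) = (-5/2 + G)*(1/(2*G)) = (-5/2 + G)/(2*G))
(-30853 + (t(4) - 72)²) + 31014 = (-30853 + ((¼)*(-5 + 2*4)/4 - 72)²) + 31014 = (-30853 + ((¼)*(¼)*(-5 + 8) - 72)²) + 31014 = (-30853 + ((¼)*(¼)*3 - 72)²) + 31014 = (-30853 + (3/16 - 72)²) + 31014 = (-30853 + (-1149/16)²) + 31014 = (-30853 + 1320201/256) + 31014 = -6578167/256 + 31014 = 1361417/256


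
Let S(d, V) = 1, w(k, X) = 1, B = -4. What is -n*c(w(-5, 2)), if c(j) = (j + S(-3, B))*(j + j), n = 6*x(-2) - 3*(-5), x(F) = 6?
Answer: -204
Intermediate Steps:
n = 51 (n = 6*6 - 3*(-5) = 36 + 15 = 51)
c(j) = 2*j*(1 + j) (c(j) = (j + 1)*(j + j) = (1 + j)*(2*j) = 2*j*(1 + j))
-n*c(w(-5, 2)) = -51*2*1*(1 + 1) = -51*2*1*2 = -51*4 = -1*204 = -204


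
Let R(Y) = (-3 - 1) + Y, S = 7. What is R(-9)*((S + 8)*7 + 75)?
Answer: -2340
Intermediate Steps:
R(Y) = -4 + Y
R(-9)*((S + 8)*7 + 75) = (-4 - 9)*((7 + 8)*7 + 75) = -13*(15*7 + 75) = -13*(105 + 75) = -13*180 = -2340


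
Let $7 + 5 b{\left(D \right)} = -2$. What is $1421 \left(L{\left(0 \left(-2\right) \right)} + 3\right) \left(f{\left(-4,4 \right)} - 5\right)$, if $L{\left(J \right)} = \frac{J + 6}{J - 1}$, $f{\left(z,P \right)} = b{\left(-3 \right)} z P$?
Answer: $- \frac{507297}{5} \approx -1.0146 \cdot 10^{5}$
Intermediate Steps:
$b{\left(D \right)} = - \frac{9}{5}$ ($b{\left(D \right)} = - \frac{7}{5} + \frac{1}{5} \left(-2\right) = - \frac{7}{5} - \frac{2}{5} = - \frac{9}{5}$)
$f{\left(z,P \right)} = - \frac{9 P z}{5}$ ($f{\left(z,P \right)} = - \frac{9 z}{5} P = - \frac{9 P z}{5}$)
$L{\left(J \right)} = \frac{6 + J}{-1 + J}$
$1421 \left(L{\left(0 \left(-2\right) \right)} + 3\right) \left(f{\left(-4,4 \right)} - 5\right) = 1421 \left(\frac{6 + 0 \left(-2\right)}{-1 + 0 \left(-2\right)} + 3\right) \left(\left(- \frac{9}{5}\right) 4 \left(-4\right) - 5\right) = 1421 \left(\frac{6 + 0}{-1 + 0} + 3\right) \left(\frac{144}{5} - 5\right) = 1421 \left(\frac{1}{-1} \cdot 6 + 3\right) \frac{119}{5} = 1421 \left(\left(-1\right) 6 + 3\right) \frac{119}{5} = 1421 \left(-6 + 3\right) \frac{119}{5} = 1421 \left(\left(-3\right) \frac{119}{5}\right) = 1421 \left(- \frac{357}{5}\right) = - \frac{507297}{5}$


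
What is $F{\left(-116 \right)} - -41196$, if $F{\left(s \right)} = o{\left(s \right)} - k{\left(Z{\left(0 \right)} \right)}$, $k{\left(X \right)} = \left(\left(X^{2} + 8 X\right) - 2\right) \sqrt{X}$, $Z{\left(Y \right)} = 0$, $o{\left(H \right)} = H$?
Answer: $41080$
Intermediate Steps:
$k{\left(X \right)} = \sqrt{X} \left(-2 + X^{2} + 8 X\right)$ ($k{\left(X \right)} = \left(-2 + X^{2} + 8 X\right) \sqrt{X} = \sqrt{X} \left(-2 + X^{2} + 8 X\right)$)
$F{\left(s \right)} = s$ ($F{\left(s \right)} = s - \sqrt{0} \left(-2 + 0^{2} + 8 \cdot 0\right) = s - 0 \left(-2 + 0 + 0\right) = s - 0 \left(-2\right) = s - 0 = s + 0 = s$)
$F{\left(-116 \right)} - -41196 = -116 - -41196 = -116 + 41196 = 41080$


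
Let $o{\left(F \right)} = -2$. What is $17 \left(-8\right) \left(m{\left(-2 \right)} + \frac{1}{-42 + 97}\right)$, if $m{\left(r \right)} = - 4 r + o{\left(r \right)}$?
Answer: $- \frac{45016}{55} \approx -818.47$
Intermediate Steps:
$m{\left(r \right)} = -2 - 4 r$ ($m{\left(r \right)} = - 4 r - 2 = -2 - 4 r$)
$17 \left(-8\right) \left(m{\left(-2 \right)} + \frac{1}{-42 + 97}\right) = 17 \left(-8\right) \left(\left(-2 - -8\right) + \frac{1}{-42 + 97}\right) = - 136 \left(\left(-2 + 8\right) + \frac{1}{55}\right) = - 136 \left(6 + \frac{1}{55}\right) = \left(-136\right) \frac{331}{55} = - \frac{45016}{55}$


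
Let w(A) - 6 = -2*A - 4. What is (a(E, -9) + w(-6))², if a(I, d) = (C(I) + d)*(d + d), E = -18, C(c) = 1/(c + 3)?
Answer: 784996/25 ≈ 31400.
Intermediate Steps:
C(c) = 1/(3 + c)
a(I, d) = 2*d*(d + 1/(3 + I)) (a(I, d) = (1/(3 + I) + d)*(d + d) = (d + 1/(3 + I))*(2*d) = 2*d*(d + 1/(3 + I)))
w(A) = 2 - 2*A (w(A) = 6 + (-2*A - 4) = 6 + (-4 - 2*A) = 2 - 2*A)
(a(E, -9) + w(-6))² = (2*(-9)*(1 - 9*(3 - 18))/(3 - 18) + (2 - 2*(-6)))² = (2*(-9)*(1 - 9*(-15))/(-15) + (2 + 12))² = (2*(-9)*(-1/15)*(1 + 135) + 14)² = (2*(-9)*(-1/15)*136 + 14)² = (816/5 + 14)² = (886/5)² = 784996/25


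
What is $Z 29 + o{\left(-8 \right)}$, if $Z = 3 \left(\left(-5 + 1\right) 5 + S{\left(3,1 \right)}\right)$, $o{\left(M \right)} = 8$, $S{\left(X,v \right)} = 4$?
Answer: $-1384$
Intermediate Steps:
$Z = -48$ ($Z = 3 \left(\left(-5 + 1\right) 5 + 4\right) = 3 \left(\left(-4\right) 5 + 4\right) = 3 \left(-20 + 4\right) = 3 \left(-16\right) = -48$)
$Z 29 + o{\left(-8 \right)} = \left(-48\right) 29 + 8 = -1392 + 8 = -1384$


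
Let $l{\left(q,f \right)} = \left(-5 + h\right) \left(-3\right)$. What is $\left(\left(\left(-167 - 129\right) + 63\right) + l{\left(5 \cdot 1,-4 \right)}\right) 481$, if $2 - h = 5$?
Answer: $-100529$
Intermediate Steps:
$h = -3$ ($h = 2 - 5 = -3$)
$l{\left(q,f \right)} = 24$ ($l{\left(q,f \right)} = \left(-5 - 3\right) \left(-3\right) = \left(-8\right) \left(-3\right) = 24$)
$\left(\left(\left(-167 - 129\right) + 63\right) + l{\left(5 \cdot 1,-4 \right)}\right) 481 = \left(\left(\left(-167 - 129\right) + 63\right) + 24\right) 481 = \left(\left(-296 + 63\right) + 24\right) 481 = \left(-233 + 24\right) 481 = \left(-209\right) 481 = -100529$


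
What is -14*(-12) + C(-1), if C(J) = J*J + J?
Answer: 168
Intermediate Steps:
C(J) = J + J² (C(J) = J² + J = J + J²)
-14*(-12) + C(-1) = -14*(-12) - (1 - 1) = 168 - 1*0 = 168 + 0 = 168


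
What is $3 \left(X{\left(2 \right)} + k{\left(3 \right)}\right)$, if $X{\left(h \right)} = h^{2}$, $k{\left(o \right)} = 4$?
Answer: $24$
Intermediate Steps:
$3 \left(X{\left(2 \right)} + k{\left(3 \right)}\right) = 3 \left(2^{2} + 4\right) = 3 \left(4 + 4\right) = 3 \cdot 8 = 24$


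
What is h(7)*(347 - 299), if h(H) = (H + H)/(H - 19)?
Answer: -56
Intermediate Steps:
h(H) = 2*H/(-19 + H) (h(H) = (2*H)/(-19 + H) = 2*H/(-19 + H))
h(7)*(347 - 299) = (2*7/(-19 + 7))*(347 - 299) = (2*7/(-12))*48 = (2*7*(-1/12))*48 = -7/6*48 = -56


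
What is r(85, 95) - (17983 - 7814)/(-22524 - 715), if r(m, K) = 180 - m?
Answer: 2217874/23239 ≈ 95.438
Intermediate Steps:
r(85, 95) - (17983 - 7814)/(-22524 - 715) = (180 - 1*85) - (17983 - 7814)/(-22524 - 715) = (180 - 85) - 10169/(-23239) = 95 - 10169*(-1)/23239 = 95 - 1*(-10169/23239) = 95 + 10169/23239 = 2217874/23239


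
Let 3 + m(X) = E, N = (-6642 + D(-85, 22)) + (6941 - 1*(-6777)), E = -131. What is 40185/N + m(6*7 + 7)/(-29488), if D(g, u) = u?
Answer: 98827201/17442152 ≈ 5.6660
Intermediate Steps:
N = 7098 (N = (-6642 + 22) + (6941 - 1*(-6777)) = -6620 + (6941 + 6777) = -6620 + 13718 = 7098)
m(X) = -134 (m(X) = -3 - 131 = -134)
40185/N + m(6*7 + 7)/(-29488) = 40185/7098 - 134/(-29488) = 40185*(1/7098) - 134*(-1/29488) = 13395/2366 + 67/14744 = 98827201/17442152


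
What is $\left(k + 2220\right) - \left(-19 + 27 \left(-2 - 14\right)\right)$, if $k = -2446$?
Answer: $225$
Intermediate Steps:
$\left(k + 2220\right) - \left(-19 + 27 \left(-2 - 14\right)\right) = \left(-2446 + 2220\right) - \left(-19 + 27 \left(-2 - 14\right)\right) = -226 + \left(19 - -432\right) = -226 + \left(19 + 432\right) = -226 + 451 = 225$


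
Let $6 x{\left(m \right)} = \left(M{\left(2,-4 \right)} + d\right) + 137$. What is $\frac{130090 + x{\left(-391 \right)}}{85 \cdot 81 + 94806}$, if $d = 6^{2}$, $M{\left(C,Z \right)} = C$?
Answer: $\frac{780715}{610146} \approx 1.2796$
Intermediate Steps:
$d = 36$
$x{\left(m \right)} = \frac{175}{6}$ ($x{\left(m \right)} = \frac{\left(2 + 36\right) + 137}{6} = \frac{38 + 137}{6} = \frac{1}{6} \cdot 175 = \frac{175}{6}$)
$\frac{130090 + x{\left(-391 \right)}}{85 \cdot 81 + 94806} = \frac{130090 + \frac{175}{6}}{85 \cdot 81 + 94806} = \frac{780715}{6 \left(6885 + 94806\right)} = \frac{780715}{6 \cdot 101691} = \frac{780715}{6} \cdot \frac{1}{101691} = \frac{780715}{610146}$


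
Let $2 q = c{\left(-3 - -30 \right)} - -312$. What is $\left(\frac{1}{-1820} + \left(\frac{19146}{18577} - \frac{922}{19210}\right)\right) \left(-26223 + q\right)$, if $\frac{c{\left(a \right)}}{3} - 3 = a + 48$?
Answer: $- \frac{12732596417925}{499609838} \approx -25485.0$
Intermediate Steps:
$c{\left(a \right)} = 153 + 3 a$ ($c{\left(a \right)} = 9 + 3 \left(a + 48\right) = 9 + 3 \left(48 + a\right) = 9 + \left(144 + 3 a\right) = 153 + 3 a$)
$q = 273$ ($q = \frac{\left(153 + 3 \left(-3 - -30\right)\right) - -312}{2} = \frac{\left(153 + 3 \left(-3 + 30\right)\right) + 312}{2} = \frac{\left(153 + 3 \cdot 27\right) + 312}{2} = \frac{\left(153 + 81\right) + 312}{2} = \frac{234 + 312}{2} = \frac{1}{2} \cdot 546 = 273$)
$\left(\frac{1}{-1820} + \left(\frac{19146}{18577} - \frac{922}{19210}\right)\right) \left(-26223 + q\right) = \left(\frac{1}{-1820} + \left(\frac{19146}{18577} - \frac{922}{19210}\right)\right) \left(-26223 + 273\right) = \left(- \frac{1}{1820} + \left(19146 \cdot \frac{1}{18577} - \frac{461}{9605}\right)\right) \left(-25950\right) = \left(- \frac{1}{1820} + \left(\frac{19146}{18577} - \frac{461}{9605}\right)\right) \left(-25950\right) = \left(- \frac{1}{1820} + \frac{175333333}{178432085}\right) \left(-25950\right) = \frac{981317643}{999219676} \left(-25950\right) = - \frac{12732596417925}{499609838}$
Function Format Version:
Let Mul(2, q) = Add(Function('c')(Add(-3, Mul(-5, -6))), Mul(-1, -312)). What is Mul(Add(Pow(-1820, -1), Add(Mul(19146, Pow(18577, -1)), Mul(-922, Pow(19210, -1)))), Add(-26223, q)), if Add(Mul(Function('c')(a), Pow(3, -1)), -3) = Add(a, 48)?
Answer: Rational(-12732596417925, 499609838) ≈ -25485.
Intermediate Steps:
Function('c')(a) = Add(153, Mul(3, a)) (Function('c')(a) = Add(9, Mul(3, Add(a, 48))) = Add(9, Mul(3, Add(48, a))) = Add(9, Add(144, Mul(3, a))) = Add(153, Mul(3, a)))
q = 273 (q = Mul(Rational(1, 2), Add(Add(153, Mul(3, Add(-3, Mul(-5, -6)))), Mul(-1, -312))) = Mul(Rational(1, 2), Add(Add(153, Mul(3, Add(-3, 30))), 312)) = Mul(Rational(1, 2), Add(Add(153, Mul(3, 27)), 312)) = Mul(Rational(1, 2), Add(Add(153, 81), 312)) = Mul(Rational(1, 2), Add(234, 312)) = Mul(Rational(1, 2), 546) = 273)
Mul(Add(Pow(-1820, -1), Add(Mul(19146, Pow(18577, -1)), Mul(-922, Pow(19210, -1)))), Add(-26223, q)) = Mul(Add(Pow(-1820, -1), Add(Mul(19146, Pow(18577, -1)), Mul(-922, Pow(19210, -1)))), Add(-26223, 273)) = Mul(Add(Rational(-1, 1820), Add(Mul(19146, Rational(1, 18577)), Mul(-922, Rational(1, 19210)))), -25950) = Mul(Add(Rational(-1, 1820), Add(Rational(19146, 18577), Rational(-461, 9605))), -25950) = Mul(Add(Rational(-1, 1820), Rational(175333333, 178432085)), -25950) = Mul(Rational(981317643, 999219676), -25950) = Rational(-12732596417925, 499609838)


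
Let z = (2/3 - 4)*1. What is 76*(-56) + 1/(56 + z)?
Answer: -672445/158 ≈ -4256.0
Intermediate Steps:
z = -10/3 (z = (2*(1/3) - 4)*1 = (2/3 - 4)*1 = -10/3*1 = -10/3 ≈ -3.3333)
76*(-56) + 1/(56 + z) = 76*(-56) + 1/(56 - 10/3) = -4256 + 1/(158/3) = -4256 + 3/158 = -672445/158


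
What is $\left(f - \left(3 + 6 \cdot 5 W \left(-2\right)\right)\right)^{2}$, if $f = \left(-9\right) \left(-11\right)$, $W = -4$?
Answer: $20736$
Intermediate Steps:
$f = 99$
$\left(f - \left(3 + 6 \cdot 5 W \left(-2\right)\right)\right)^{2} = \left(99 - \left(3 + 6 \cdot 5 \left(-4\right) \left(-2\right)\right)\right)^{2} = \left(99 - \left(3 + 6 \left(\left(-20\right) \left(-2\right)\right)\right)\right)^{2} = \left(99 - 243\right)^{2} = \left(-144\right)^{2} = 20736$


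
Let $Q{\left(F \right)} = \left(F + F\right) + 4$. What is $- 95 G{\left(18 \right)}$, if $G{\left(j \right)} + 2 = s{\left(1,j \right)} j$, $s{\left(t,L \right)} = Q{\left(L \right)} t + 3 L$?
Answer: $-160550$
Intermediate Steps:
$Q{\left(F \right)} = 4 + 2 F$ ($Q{\left(F \right)} = 2 F + 4 = 4 + 2 F$)
$s{\left(t,L \right)} = 3 L + t \left(4 + 2 L\right)$ ($s{\left(t,L \right)} = \left(4 + 2 L\right) t + 3 L = t \left(4 + 2 L\right) + 3 L = 3 L + t \left(4 + 2 L\right)$)
$G{\left(j \right)} = -2 + j \left(4 + 5 j\right)$ ($G{\left(j \right)} = -2 + \left(3 j + 2 \cdot 1 \left(2 + j\right)\right) j = -2 + \left(3 j + \left(4 + 2 j\right)\right) j = -2 + \left(4 + 5 j\right) j = -2 + j \left(4 + 5 j\right)$)
$- 95 G{\left(18 \right)} = - 95 \left(-2 + 18 \left(4 + 5 \cdot 18\right)\right) = - 95 \left(-2 + 18 \left(4 + 90\right)\right) = - 95 \left(-2 + 18 \cdot 94\right) = - 95 \left(-2 + 1692\right) = \left(-95\right) 1690 = -160550$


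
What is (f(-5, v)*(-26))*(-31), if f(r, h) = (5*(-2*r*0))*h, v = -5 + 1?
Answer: 0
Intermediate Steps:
v = -4
f(r, h) = 0 (f(r, h) = (5*0)*h = 0*h = 0)
(f(-5, v)*(-26))*(-31) = (0*(-26))*(-31) = 0*(-31) = 0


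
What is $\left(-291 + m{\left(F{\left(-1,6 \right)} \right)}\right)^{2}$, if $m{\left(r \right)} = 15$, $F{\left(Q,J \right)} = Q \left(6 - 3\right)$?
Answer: $76176$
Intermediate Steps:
$F{\left(Q,J \right)} = 3 Q$ ($F{\left(Q,J \right)} = Q 3 = 3 Q$)
$\left(-291 + m{\left(F{\left(-1,6 \right)} \right)}\right)^{2} = \left(-291 + 15\right)^{2} = \left(-276\right)^{2} = 76176$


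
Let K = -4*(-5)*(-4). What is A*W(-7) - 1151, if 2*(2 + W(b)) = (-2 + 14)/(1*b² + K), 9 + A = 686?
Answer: -81717/31 ≈ -2636.0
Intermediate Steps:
A = 677 (A = -9 + 686 = 677)
K = -80 (K = 20*(-4) = -80)
W(b) = -2 + 6/(-80 + b²) (W(b) = -2 + ((-2 + 14)/(1*b² - 80))/2 = -2 + (12/(b² - 80))/2 = -2 + (12/(-80 + b²))/2 = -2 + 6/(-80 + b²))
A*W(-7) - 1151 = 677*(2*(83 - 1*(-7)²)/(-80 + (-7)²)) - 1151 = 677*(2*(83 - 1*49)/(-80 + 49)) - 1151 = 677*(2*(83 - 49)/(-31)) - 1151 = 677*(2*(-1/31)*34) - 1151 = 677*(-68/31) - 1151 = -46036/31 - 1151 = -81717/31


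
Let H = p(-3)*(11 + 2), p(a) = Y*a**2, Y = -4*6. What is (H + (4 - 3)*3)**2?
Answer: 7868025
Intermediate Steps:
Y = -24
p(a) = -24*a**2
H = -2808 (H = (-24*(-3)**2)*(11 + 2) = -24*9*13 = -216*13 = -2808)
(H + (4 - 3)*3)**2 = (-2808 + (4 - 3)*3)**2 = (-2808 + 1*3)**2 = (-2808 + 3)**2 = (-2805)**2 = 7868025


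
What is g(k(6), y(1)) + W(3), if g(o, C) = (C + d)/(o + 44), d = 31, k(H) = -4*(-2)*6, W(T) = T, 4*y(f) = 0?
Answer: 307/92 ≈ 3.3370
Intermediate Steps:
y(f) = 0 (y(f) = (1/4)*0 = 0)
k(H) = 48 (k(H) = 8*6 = 48)
g(o, C) = (31 + C)/(44 + o) (g(o, C) = (C + 31)/(o + 44) = (31 + C)/(44 + o))
g(k(6), y(1)) + W(3) = (31 + 0)/(44 + 48) + 3 = 31/92 + 3 = 307/92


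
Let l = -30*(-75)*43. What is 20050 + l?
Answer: 116800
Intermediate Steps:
l = 96750 (l = 2250*43 = 96750)
20050 + l = 20050 + 96750 = 116800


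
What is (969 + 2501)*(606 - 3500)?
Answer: -10042180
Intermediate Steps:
(969 + 2501)*(606 - 3500) = 3470*(-2894) = -10042180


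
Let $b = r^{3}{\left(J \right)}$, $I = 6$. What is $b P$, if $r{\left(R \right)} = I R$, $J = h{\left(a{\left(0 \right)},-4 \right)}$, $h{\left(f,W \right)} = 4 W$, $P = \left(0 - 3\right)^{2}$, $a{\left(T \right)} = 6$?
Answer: $-7962624$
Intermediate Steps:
$P = 9$ ($P = \left(-3\right)^{2} = 9$)
$J = -16$ ($J = 4 \left(-4\right) = -16$)
$r{\left(R \right)} = 6 R$
$b = -884736$ ($b = \left(6 \left(-16\right)\right)^{3} = \left(-96\right)^{3} = -884736$)
$b P = \left(-884736\right) 9 = -7962624$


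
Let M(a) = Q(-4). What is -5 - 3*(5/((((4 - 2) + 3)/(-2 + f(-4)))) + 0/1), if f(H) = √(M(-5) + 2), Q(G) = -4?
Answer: 1 - 3*I*√2 ≈ 1.0 - 4.2426*I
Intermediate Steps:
M(a) = -4
f(H) = I*√2 (f(H) = √(-4 + 2) = √(-2) = I*√2)
-5 - 3*(5/((((4 - 2) + 3)/(-2 + f(-4)))) + 0/1) = -5 - 3*(5/((((4 - 2) + 3)/(-2 + I*√2))) + 0/1) = -5 - 3*(5/(((2 + 3)/(-2 + I*√2))) + 0*1) = -5 - 3*(5/((5/(-2 + I*√2))) + 0) = -5 - 3*(5*(-⅖ + I*√2/5) + 0) = -5 - 3*((-2 + I*√2) + 0) = -5 - 3*(-2 + I*√2) = -5 + (6 - 3*I*√2) = 1 - 3*I*√2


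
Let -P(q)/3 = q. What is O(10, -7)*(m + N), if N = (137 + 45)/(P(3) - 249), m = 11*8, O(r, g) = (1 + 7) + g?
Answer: 11261/129 ≈ 87.295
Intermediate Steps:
P(q) = -3*q
O(r, g) = 8 + g
m = 88
N = -91/129 (N = (137 + 45)/(-3*3 - 249) = 182/(-9 - 249) = 182/(-258) = 182*(-1/258) = -91/129 ≈ -0.70543)
O(10, -7)*(m + N) = (8 - 7)*(88 - 91/129) = 1*(11261/129) = 11261/129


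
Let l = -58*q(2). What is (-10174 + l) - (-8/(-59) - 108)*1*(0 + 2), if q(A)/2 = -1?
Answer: -580694/59 ≈ -9842.3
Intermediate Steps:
q(A) = -2 (q(A) = 2*(-1) = -2)
l = 116 (l = -58*(-2) = 116)
(-10174 + l) - (-8/(-59) - 108)*1*(0 + 2) = (-10174 + 116) - (-8/(-59) - 108)*1*(0 + 2) = -10058 - (-8*(-1/59) - 108)*1*2 = -10058 - (8/59 - 108)*2 = -10058 - (-6364)*2/59 = -10058 - 1*(-12728/59) = -10058 + 12728/59 = -580694/59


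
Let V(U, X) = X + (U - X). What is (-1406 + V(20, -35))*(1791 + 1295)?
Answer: -4277196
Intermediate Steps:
V(U, X) = U
(-1406 + V(20, -35))*(1791 + 1295) = (-1406 + 20)*(1791 + 1295) = -1386*3086 = -4277196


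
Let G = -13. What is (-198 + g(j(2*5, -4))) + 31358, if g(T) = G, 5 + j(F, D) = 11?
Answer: 31147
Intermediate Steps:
j(F, D) = 6 (j(F, D) = -5 + 11 = 6)
g(T) = -13
(-198 + g(j(2*5, -4))) + 31358 = (-198 - 13) + 31358 = -211 + 31358 = 31147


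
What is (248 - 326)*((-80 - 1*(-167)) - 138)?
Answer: 3978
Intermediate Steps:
(248 - 326)*((-80 - 1*(-167)) - 138) = -78*((-80 + 167) - 138) = -78*(87 - 138) = -78*(-51) = 3978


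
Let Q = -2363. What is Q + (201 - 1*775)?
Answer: -2937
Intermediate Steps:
Q + (201 - 1*775) = -2363 + (201 - 1*775) = -2363 + (201 - 775) = -2363 - 574 = -2937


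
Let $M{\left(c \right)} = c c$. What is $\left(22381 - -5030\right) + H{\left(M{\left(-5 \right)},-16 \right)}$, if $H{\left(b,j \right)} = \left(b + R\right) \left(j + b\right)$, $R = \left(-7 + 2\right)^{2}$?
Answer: $27861$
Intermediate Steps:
$R = 25$ ($R = \left(-5\right)^{2} = 25$)
$M{\left(c \right)} = c^{2}$
$H{\left(b,j \right)} = \left(25 + b\right) \left(b + j\right)$ ($H{\left(b,j \right)} = \left(b + 25\right) \left(j + b\right) = \left(25 + b\right) \left(b + j\right)$)
$\left(22381 - -5030\right) + H{\left(M{\left(-5 \right)},-16 \right)} = \left(22381 - -5030\right) + \left(\left(\left(-5\right)^{2}\right)^{2} + 25 \left(-5\right)^{2} + 25 \left(-16\right) + \left(-5\right)^{2} \left(-16\right)\right) = \left(22381 + 5030\right) + \left(25^{2} + 25 \cdot 25 - 400 + 25 \left(-16\right)\right) = 27411 + \left(625 + 625 - 400 - 400\right) = 27411 + 450 = 27861$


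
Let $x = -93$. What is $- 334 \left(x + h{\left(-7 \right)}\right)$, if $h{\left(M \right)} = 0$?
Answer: $31062$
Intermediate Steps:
$- 334 \left(x + h{\left(-7 \right)}\right) = - 334 \left(-93 + 0\right) = \left(-334\right) \left(-93\right) = 31062$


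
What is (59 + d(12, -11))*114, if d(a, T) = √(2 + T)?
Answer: 6726 + 342*I ≈ 6726.0 + 342.0*I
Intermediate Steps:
(59 + d(12, -11))*114 = (59 + √(2 - 11))*114 = (59 + √(-9))*114 = (59 + 3*I)*114 = 6726 + 342*I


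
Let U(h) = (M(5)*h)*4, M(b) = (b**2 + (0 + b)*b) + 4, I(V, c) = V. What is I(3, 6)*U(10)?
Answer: 6480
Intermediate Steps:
M(b) = 4 + 2*b**2 (M(b) = (b**2 + b*b) + 4 = (b**2 + b**2) + 4 = 2*b**2 + 4 = 4 + 2*b**2)
U(h) = 216*h (U(h) = ((4 + 2*5**2)*h)*4 = ((4 + 2*25)*h)*4 = ((4 + 50)*h)*4 = (54*h)*4 = 216*h)
I(3, 6)*U(10) = 3*(216*10) = 3*2160 = 6480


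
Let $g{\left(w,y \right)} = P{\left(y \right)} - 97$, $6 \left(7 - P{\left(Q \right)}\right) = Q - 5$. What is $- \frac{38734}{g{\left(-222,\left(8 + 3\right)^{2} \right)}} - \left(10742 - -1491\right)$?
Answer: $- \frac{1948111}{164} \approx -11879.0$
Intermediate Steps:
$P{\left(Q \right)} = \frac{47}{6} - \frac{Q}{6}$ ($P{\left(Q \right)} = 7 - \frac{Q - 5}{6} = 7 - \frac{-5 + Q}{6} = 7 - \left(- \frac{5}{6} + \frac{Q}{6}\right) = \frac{47}{6} - \frac{Q}{6}$)
$g{\left(w,y \right)} = - \frac{535}{6} - \frac{y}{6}$ ($g{\left(w,y \right)} = \left(\frac{47}{6} - \frac{y}{6}\right) - 97 = - \frac{535}{6} - \frac{y}{6}$)
$- \frac{38734}{g{\left(-222,\left(8 + 3\right)^{2} \right)}} - \left(10742 - -1491\right) = - \frac{38734}{- \frac{535}{6} - \frac{\left(8 + 3\right)^{2}}{6}} - \left(10742 - -1491\right) = - \frac{38734}{- \frac{535}{6} - \frac{11^{2}}{6}} - \left(10742 + 1491\right) = - \frac{38734}{- \frac{535}{6} - \frac{121}{6}} - 12233 = - \frac{38734}{- \frac{328}{3}} - 12233 = \left(-38734\right) \left(- \frac{3}{328}\right) - 12233 = \frac{58101}{164} - 12233 = - \frac{1948111}{164}$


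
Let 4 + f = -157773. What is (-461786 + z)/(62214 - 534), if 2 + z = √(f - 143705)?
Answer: -115447/15420 + 3*I*√3722/20560 ≈ -7.4868 + 0.008902*I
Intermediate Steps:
f = -157777 (f = -4 - 157773 = -157777)
z = -2 + 9*I*√3722 (z = -2 + √(-157777 - 143705) = -2 + √(-301482) = -2 + 9*I*√3722 ≈ -2.0 + 549.07*I)
(-461786 + z)/(62214 - 534) = (-461786 + (-2 + 9*I*√3722))/(62214 - 534) = (-461788 + 9*I*√3722)/61680 = (-461788 + 9*I*√3722)*(1/61680) = -115447/15420 + 3*I*√3722/20560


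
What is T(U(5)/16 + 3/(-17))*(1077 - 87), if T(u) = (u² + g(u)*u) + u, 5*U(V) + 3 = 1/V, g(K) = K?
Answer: -69828561/578000 ≈ -120.81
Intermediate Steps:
U(V) = -⅗ + 1/(5*V)
T(u) = u + 2*u² (T(u) = (u² + u*u) + u = (u² + u²) + u = 2*u² + u = u + 2*u²)
T(U(5)/16 + 3/(-17))*(1077 - 87) = ((((⅕)*(1 - 3*5)/5)/16 + 3/(-17))*(1 + 2*(((⅕)*(1 - 3*5)/5)/16 + 3/(-17))))*(1077 - 87) = ((((⅕)*(⅕)*(1 - 15))*(1/16) + 3*(-1/17))*(1 + 2*(((⅕)*(⅕)*(1 - 15))*(1/16) + 3*(-1/17))))*990 = ((((⅕)*(⅕)*(-14))*(1/16) - 3/17)*(1 + 2*(((⅕)*(⅕)*(-14))*(1/16) - 3/17)))*990 = ((-14/25*1/16 - 3/17)*(1 + 2*(-14/25*1/16 - 3/17)))*990 = ((-7/200 - 3/17)*(1 + 2*(-7/200 - 3/17)))*990 = -719*(1 + 2*(-719/3400))/3400*990 = -719*(1 - 719/1700)/3400*990 = -719/3400*981/1700*990 = -705339/5780000*990 = -69828561/578000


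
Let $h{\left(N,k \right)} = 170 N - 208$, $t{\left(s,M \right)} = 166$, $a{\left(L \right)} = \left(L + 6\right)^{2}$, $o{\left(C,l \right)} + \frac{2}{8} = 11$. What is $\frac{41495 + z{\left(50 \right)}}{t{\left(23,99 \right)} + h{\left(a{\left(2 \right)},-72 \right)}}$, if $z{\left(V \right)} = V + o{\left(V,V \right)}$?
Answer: $\frac{166223}{43352} \approx 3.8343$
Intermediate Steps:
$o{\left(C,l \right)} = \frac{43}{4}$ ($o{\left(C,l \right)} = - \frac{1}{4} + 11 = \frac{43}{4}$)
$a{\left(L \right)} = \left(6 + L\right)^{2}$
$h{\left(N,k \right)} = -208 + 170 N$
$z{\left(V \right)} = \frac{43}{4} + V$ ($z{\left(V \right)} = V + \frac{43}{4} = \frac{43}{4} + V$)
$\frac{41495 + z{\left(50 \right)}}{t{\left(23,99 \right)} + h{\left(a{\left(2 \right)},-72 \right)}} = \frac{41495 + \left(\frac{43}{4} + 50\right)}{166 - \left(208 - 170 \left(6 + 2\right)^{2}\right)} = \frac{41495 + \frac{243}{4}}{166 - \left(208 - 170 \cdot 8^{2}\right)} = \frac{166223}{4 \left(166 + \left(-208 + 170 \cdot 64\right)\right)} = \frac{166223}{4 \left(166 + \left(-208 + 10880\right)\right)} = \frac{166223}{4 \left(166 + 10672\right)} = \frac{166223}{4 \cdot 10838} = \frac{166223}{4} \cdot \frac{1}{10838} = \frac{166223}{43352}$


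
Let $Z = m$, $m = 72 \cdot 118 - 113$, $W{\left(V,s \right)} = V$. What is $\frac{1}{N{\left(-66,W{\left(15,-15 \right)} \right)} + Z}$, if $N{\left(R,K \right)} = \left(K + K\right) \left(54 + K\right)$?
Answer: $\frac{1}{10453} \approx 9.5666 \cdot 10^{-5}$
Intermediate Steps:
$N{\left(R,K \right)} = 2 K \left(54 + K\right)$
$m = 8383$ ($m = 8496 - 113 = 8383$)
$Z = 8383$
$\frac{1}{N{\left(-66,W{\left(15,-15 \right)} \right)} + Z} = \frac{1}{2 \cdot 15 \left(54 + 15\right) + 8383} = \frac{1}{2 \cdot 15 \cdot 69 + 8383} = \frac{1}{2070 + 8383} = \frac{1}{10453}$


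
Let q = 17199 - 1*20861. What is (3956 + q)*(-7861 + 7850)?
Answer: -3234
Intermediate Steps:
q = -3662 (q = 17199 - 20861 = -3662)
(3956 + q)*(-7861 + 7850) = (3956 - 3662)*(-7861 + 7850) = 294*(-11) = -3234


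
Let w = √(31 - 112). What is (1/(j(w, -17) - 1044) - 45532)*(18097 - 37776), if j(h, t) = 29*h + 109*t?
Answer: 7581019123576503/8460730 + 5136219*I/8460730 ≈ 8.9602e+8 + 0.60707*I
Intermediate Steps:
w = 9*I (w = √(-81) = 9*I ≈ 9.0*I)
(1/(j(w, -17) - 1044) - 45532)*(18097 - 37776) = (1/((29*(9*I) + 109*(-17)) - 1044) - 45532)*(18097 - 37776) = (1/((261*I - 1853) - 1044) - 45532)*(-19679) = (1/((-1853 + 261*I) - 1044) - 45532)*(-19679) = (1/(-2897 + 261*I) - 45532)*(-19679) = ((-2897 - 261*I)/8460730 - 45532)*(-19679) = (-45532 + (-2897 - 261*I)/8460730)*(-19679) = 896024228 - 19679*(-2897 - 261*I)/8460730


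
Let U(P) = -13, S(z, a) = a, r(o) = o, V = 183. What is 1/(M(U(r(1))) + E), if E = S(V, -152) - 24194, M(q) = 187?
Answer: -1/24159 ≈ -4.1392e-5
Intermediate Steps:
E = -24346 (E = -152 - 24194 = -24346)
1/(M(U(r(1))) + E) = 1/(187 - 24346) = 1/(-24159) = -1/24159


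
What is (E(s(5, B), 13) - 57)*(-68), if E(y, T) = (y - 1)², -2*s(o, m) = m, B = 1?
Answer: 3723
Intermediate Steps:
s(o, m) = -m/2
E(y, T) = (-1 + y)²
(E(s(5, B), 13) - 57)*(-68) = ((-1 - ½*1)² - 57)*(-68) = ((-1 - ½)² - 57)*(-68) = ((-3/2)² - 57)*(-68) = (9/4 - 57)*(-68) = -219/4*(-68) = 3723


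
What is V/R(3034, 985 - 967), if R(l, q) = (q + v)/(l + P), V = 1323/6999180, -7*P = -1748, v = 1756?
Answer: 724059/2069424220 ≈ 0.00034988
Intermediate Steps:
P = 1748/7 (P = -⅐*(-1748) = 1748/7 ≈ 249.71)
V = 441/2333060 (V = 1323*(1/6999180) = 441/2333060 ≈ 0.00018902)
R(l, q) = (1756 + q)/(1748/7 + l) (R(l, q) = (q + 1756)/(l + 1748/7) = (1756 + q)/(1748/7 + l))
V/R(3034, 985 - 967) = 441/(2333060*((7*(1756 + (985 - 967))/(1748 + 7*3034)))) = 441/(2333060*((7*(1756 + 18)/(1748 + 21238)))) = 441/(2333060*((7*1774/22986))) = 441/(2333060*((7*(1/22986)*1774))) = 441/(2333060*(6209/11493)) = (441/2333060)*(11493/6209) = 724059/2069424220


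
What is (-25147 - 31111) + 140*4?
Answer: -55698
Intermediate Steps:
(-25147 - 31111) + 140*4 = -56258 + 560 = -55698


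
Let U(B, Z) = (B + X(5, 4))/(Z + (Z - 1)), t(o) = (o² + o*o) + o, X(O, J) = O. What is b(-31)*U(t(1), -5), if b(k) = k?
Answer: 248/11 ≈ 22.545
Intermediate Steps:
t(o) = o + 2*o² (t(o) = (o² + o²) + o = 2*o² + o = o + 2*o²)
U(B, Z) = (5 + B)/(-1 + 2*Z) (U(B, Z) = (B + 5)/(Z + (Z - 1)) = (5 + B)/(Z + (-1 + Z)) = (5 + B)/(-1 + 2*Z))
b(-31)*U(t(1), -5) = -31*(5 + 1*(1 + 2*1))/(-1 + 2*(-5)) = -31*(5 + 1*(1 + 2))/(-1 - 10) = -31*(5 + 1*3)/(-11) = -(-31)*(5 + 3)/11 = -(-31)*8/11 = -31*(-8/11) = 248/11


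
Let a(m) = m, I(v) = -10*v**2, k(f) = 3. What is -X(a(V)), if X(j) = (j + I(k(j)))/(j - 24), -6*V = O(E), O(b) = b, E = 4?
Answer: -136/37 ≈ -3.6757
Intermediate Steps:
V = -2/3 (V = -1/6*4 = -2/3 ≈ -0.66667)
X(j) = (-90 + j)/(-24 + j) (X(j) = (j - 10*3**2)/(j - 24) = (j - 10*9)/(-24 + j) = (j - 90)/(-24 + j) = (-90 + j)/(-24 + j))
-X(a(V)) = -(-90 - 2/3)/(-24 - 2/3) = -(-272)/((-74/3)*3) = -(-3)*(-272)/(74*3) = -1*136/37 = -136/37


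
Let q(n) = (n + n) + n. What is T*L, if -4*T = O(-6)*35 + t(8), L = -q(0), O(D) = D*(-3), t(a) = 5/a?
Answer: 0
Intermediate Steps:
O(D) = -3*D
q(n) = 3*n (q(n) = 2*n + n = 3*n)
L = 0 (L = -3*0 = -1*0 = 0)
T = -5045/32 (T = -(-3*(-6)*35 + 5/8)/4 = -(18*35 + 5*(⅛))/4 = -(630 + 5/8)/4 = -¼*5045/8 = -5045/32 ≈ -157.66)
T*L = -5045/32*0 = 0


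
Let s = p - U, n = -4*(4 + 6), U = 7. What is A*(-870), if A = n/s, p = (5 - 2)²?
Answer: 17400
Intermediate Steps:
p = 9 (p = 3² = 9)
n = -40 (n = -4*10 = -40)
s = 2 (s = 9 - 1*7 = 9 - 7 = 2)
A = -20 (A = -40/2 = -40*½ = -20)
A*(-870) = -20*(-870) = 17400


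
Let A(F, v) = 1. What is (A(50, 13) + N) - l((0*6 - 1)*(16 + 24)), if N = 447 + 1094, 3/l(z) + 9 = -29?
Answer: 58599/38 ≈ 1542.1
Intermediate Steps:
l(z) = -3/38 (l(z) = 3/(-9 - 29) = 3/(-38) = 3*(-1/38) = -3/38)
N = 1541
(A(50, 13) + N) - l((0*6 - 1)*(16 + 24)) = (1 + 1541) - 1*(-3/38) = 1542 + 3/38 = 58599/38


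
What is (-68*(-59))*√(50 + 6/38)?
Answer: 4012*√18107/19 ≈ 28414.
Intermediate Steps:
(-68*(-59))*√(50 + 6/38) = 4012*√(50 + 6*(1/38)) = 4012*√(50 + 3/19) = 4012*√(953/19) = 4012*(√18107/19) = 4012*√18107/19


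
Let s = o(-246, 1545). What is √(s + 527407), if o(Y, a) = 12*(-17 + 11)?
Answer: √527335 ≈ 726.18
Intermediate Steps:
o(Y, a) = -72 (o(Y, a) = 12*(-6) = -72)
s = -72
√(s + 527407) = √(-72 + 527407) = √527335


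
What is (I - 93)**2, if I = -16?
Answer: 11881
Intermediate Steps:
(I - 93)**2 = (-16 - 93)**2 = (-109)**2 = 11881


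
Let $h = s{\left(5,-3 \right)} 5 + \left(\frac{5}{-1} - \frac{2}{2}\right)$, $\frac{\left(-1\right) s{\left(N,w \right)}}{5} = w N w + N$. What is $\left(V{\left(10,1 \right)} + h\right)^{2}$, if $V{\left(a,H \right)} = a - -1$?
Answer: $1550025$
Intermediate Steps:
$V{\left(a,H \right)} = 1 + a$ ($V{\left(a,H \right)} = a + 1 = 1 + a$)
$s{\left(N,w \right)} = - 5 N - 5 N w^{2}$ ($s{\left(N,w \right)} = - 5 \left(w N w + N\right) = - 5 \left(N w w + N\right) = - 5 \left(N w^{2} + N\right) = - 5 \left(N + N w^{2}\right) = - 5 N - 5 N w^{2}$)
$h = -1256$ ($h = \left(-5\right) 5 \left(1 + \left(-3\right)^{2}\right) 5 + \left(\frac{5}{-1} - \frac{2}{2}\right) = \left(-5\right) 5 \left(1 + 9\right) 5 + \left(5 \left(-1\right) - 1\right) = \left(-5\right) 5 \cdot 10 \cdot 5 - 6 = \left(-250\right) 5 - 6 = -1250 - 6 = -1256$)
$\left(V{\left(10,1 \right)} + h\right)^{2} = \left(\left(1 + 10\right) - 1256\right)^{2} = \left(11 - 1256\right)^{2} = \left(-1245\right)^{2} = 1550025$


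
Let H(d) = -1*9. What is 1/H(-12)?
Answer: -⅑ ≈ -0.11111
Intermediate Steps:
H(d) = -9
1/H(-12) = 1/(-9) = -⅑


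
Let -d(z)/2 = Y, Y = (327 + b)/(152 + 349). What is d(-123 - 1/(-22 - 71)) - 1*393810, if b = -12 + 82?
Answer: -197299604/501 ≈ -3.9381e+5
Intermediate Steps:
b = 70
Y = 397/501 (Y = (327 + 70)/(152 + 349) = 397/501 ≈ 0.79242)
d(z) = -794/501 (d(z) = -2*397/501 = -794/501)
d(-123 - 1/(-22 - 71)) - 1*393810 = -794/501 - 1*393810 = -794/501 - 393810 = -197299604/501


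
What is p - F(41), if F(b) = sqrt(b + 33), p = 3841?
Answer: 3841 - sqrt(74) ≈ 3832.4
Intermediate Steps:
F(b) = sqrt(33 + b)
p - F(41) = 3841 - sqrt(33 + 41) = 3841 - sqrt(74)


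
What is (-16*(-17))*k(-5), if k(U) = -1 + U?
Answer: -1632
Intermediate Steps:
(-16*(-17))*k(-5) = (-16*(-17))*(-1 - 5) = 272*(-6) = -1632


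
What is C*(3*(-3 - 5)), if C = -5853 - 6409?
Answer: 294288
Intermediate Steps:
C = -12262
C*(3*(-3 - 5)) = -36786*(-3 - 5) = -36786*(-8) = -12262*(-24) = 294288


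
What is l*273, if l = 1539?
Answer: 420147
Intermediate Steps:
l*273 = 1539*273 = 420147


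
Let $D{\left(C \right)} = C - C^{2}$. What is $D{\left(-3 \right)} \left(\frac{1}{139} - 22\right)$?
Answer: $\frac{36684}{139} \approx 263.91$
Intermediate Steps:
$D{\left(-3 \right)} \left(\frac{1}{139} - 22\right) = - 3 \left(1 - -3\right) \left(\frac{1}{139} - 22\right) = - 3 \left(1 + 3\right) \left(\frac{1}{139} - 22\right) = \left(-3\right) 4 \left(- \frac{3057}{139}\right) = \left(-12\right) \left(- \frac{3057}{139}\right) = \frac{36684}{139}$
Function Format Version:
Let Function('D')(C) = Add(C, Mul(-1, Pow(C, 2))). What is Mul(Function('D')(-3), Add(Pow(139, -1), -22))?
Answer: Rational(36684, 139) ≈ 263.91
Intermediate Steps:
Mul(Function('D')(-3), Add(Pow(139, -1), -22)) = Mul(Mul(-3, Add(1, Mul(-1, -3))), Add(Pow(139, -1), -22)) = Mul(Mul(-3, Add(1, 3)), Add(Rational(1, 139), -22)) = Mul(Mul(-3, 4), Rational(-3057, 139)) = Mul(-12, Rational(-3057, 139)) = Rational(36684, 139)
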